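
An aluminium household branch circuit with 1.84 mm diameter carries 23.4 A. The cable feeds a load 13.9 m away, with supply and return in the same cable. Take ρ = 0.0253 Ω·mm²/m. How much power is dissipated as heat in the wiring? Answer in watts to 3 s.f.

ρ = 0.0253 Ω·mm²/m = 2.53×10^-8 Ω·m
A = π(d/2)² = π(9.2000e-04 m)² = 2.659e-06 m²
Total conductor length (both ways) L = 2 × 13.9 = 27.8 m
R = ρL/A = (2.53×10^-8)(27.8)/(2.659e-06) = 0.2645 Ω
P = I²R = (23.4)² × 0.2645 = 145 W

145 W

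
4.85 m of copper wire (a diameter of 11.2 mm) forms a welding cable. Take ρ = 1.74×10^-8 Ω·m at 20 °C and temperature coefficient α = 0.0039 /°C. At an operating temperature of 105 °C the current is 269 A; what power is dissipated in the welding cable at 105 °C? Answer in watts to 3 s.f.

A = π(d/2)² = π(5.6000e-03 m)² = 9.852e-05 m²
R₍20₎ = ρL/A = (1.74×10^-8)(4.85)/(9.852e-05) = 8.566×10^-4 Ω
R₍105₎ = R₍20₎(1 + αΔT) = 8.566×10^-4 × (1 + 0.0039×85) = 0.001141 Ω
P = I²R = (269)² × 0.001141 = 82.5 W

82.5 W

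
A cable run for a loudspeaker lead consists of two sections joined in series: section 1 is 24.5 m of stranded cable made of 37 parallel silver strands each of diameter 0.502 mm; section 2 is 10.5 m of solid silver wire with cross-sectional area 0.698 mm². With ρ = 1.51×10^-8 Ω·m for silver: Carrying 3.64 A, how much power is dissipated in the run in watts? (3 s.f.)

3.68 W

Section 1: A_strand = π(2.5100e-04)² = 1.979e-07 m²; R₁ = ρL/(N·A_s) = (1.51×10^-8)(24.5)/(37×1.979e-07) = 0.05052 Ω
Section 2: A = 0.698 mm² = 6.980e-07 m²
R₂ = (1.51×10^-8)(10.5)/(6.980e-07) = 0.2271 Ω
R = R₁ + R₂ = 0.2777 Ω
P = I²R = (3.64)² × 0.2777 = 3.68 W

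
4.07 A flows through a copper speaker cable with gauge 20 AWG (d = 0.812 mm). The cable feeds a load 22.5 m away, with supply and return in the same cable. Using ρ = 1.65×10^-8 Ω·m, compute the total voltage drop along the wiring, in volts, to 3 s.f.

A = π(0.812/2 mm)² = π(4.0600e-04 m)² = 5.178e-07 m²
Total conductor length (both ways) L = 2 × 22.5 = 45 m
R = ρL/A = (1.65×10^-8)(45)/(5.178e-07) = 1.434 Ω
V = IR = 4.07 × 1.434 = 5.84 V

5.84 V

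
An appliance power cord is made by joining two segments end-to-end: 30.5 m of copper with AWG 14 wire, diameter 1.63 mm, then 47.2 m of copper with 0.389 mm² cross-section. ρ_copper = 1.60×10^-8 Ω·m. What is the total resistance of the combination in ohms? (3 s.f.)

Segment 1: A = π(1.63/2 mm)² = π(8.1500e-04 m)² = 2.087e-06 m²
R₁ = ρL/A = (1.60×10^-8)(30.5)/(2.087e-06) = 0.2339 Ω
Segment 2: A = 0.389 mm² = 3.890e-07 m²
R₂ = (1.60×10^-8)(47.2)/(3.890e-07) = 1.941 Ω
R = R₁ + R₂ = 2.18 Ω

2.18 Ω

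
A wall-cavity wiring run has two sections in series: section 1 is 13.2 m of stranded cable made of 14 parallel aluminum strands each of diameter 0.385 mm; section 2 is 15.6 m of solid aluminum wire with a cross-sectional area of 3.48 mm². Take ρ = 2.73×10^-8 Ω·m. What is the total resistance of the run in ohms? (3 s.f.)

0.343 Ω

Section 1: A_strand = π(1.9250e-04)² = 1.164e-07 m²; R₁ = ρL/(N·A_s) = (2.73×10^-8)(13.2)/(14×1.164e-07) = 0.2211 Ω
Section 2: A = 3.48 mm² = 3.480e-06 m²
R₂ = (2.73×10^-8)(15.6)/(3.480e-06) = 0.1224 Ω
R = R₁ + R₂ = 0.343 Ω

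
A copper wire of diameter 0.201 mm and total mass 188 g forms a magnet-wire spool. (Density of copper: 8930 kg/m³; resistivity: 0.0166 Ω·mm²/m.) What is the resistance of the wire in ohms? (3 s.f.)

347 Ω

ρ = 0.0166 Ω·mm²/m = 1.66×10^-8 Ω·m
A = π(d/2)² = π(1.0050e-04 m)² = 3.1731e-08 m²
L = m/(density·A) = 0.188/(8930×3.1731e-08) = 663.5 m
R = ρL/A = (1.66×10^-8)(663.5)/(3.1731e-08) = 347 Ω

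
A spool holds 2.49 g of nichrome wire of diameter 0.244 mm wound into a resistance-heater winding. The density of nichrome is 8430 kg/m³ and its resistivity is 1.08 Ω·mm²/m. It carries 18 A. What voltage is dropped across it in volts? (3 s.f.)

ρ = 1.08 Ω·mm²/m = 1.08×10^-6 Ω·m
A = π(d/2)² = π(1.2200e-04 m)² = 4.6759e-08 m²
L = m/(density·A) = 0.00249/(8430×4.6759e-08) = 6.317 m
R = ρL/A = (1.08×10^-6)(6.317)/(4.6759e-08) = 145.9 Ω
V = IR = 18 × 145.9 = 2630 V

2630 V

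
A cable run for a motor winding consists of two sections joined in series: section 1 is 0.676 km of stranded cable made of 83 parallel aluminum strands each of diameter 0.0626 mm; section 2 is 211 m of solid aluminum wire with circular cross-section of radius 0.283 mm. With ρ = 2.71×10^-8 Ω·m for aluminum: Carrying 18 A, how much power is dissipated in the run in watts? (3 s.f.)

30600 W

Section 1: A_strand = π(3.1300e-05)² = 3.078e-09 m²; R₁ = ρL/(N·A_s) = (2.71×10^-8)(676)/(83×3.078e-09) = 71.71 Ω
Section 2: A = πr² = π(2.8300e-04 m)² = 2.516e-07 m²
R₂ = (2.71×10^-8)(211)/(2.516e-07) = 22.73 Ω
R = R₁ + R₂ = 94.44 Ω
P = I²R = (18)² × 94.44 = 30600 W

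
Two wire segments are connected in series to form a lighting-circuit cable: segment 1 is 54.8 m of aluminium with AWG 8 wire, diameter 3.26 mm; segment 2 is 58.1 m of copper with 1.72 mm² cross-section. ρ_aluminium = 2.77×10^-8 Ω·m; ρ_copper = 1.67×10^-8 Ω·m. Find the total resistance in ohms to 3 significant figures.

Segment 1: A = π(3.26/2 mm)² = π(1.6300e-03 m)² = 8.347e-06 m²
R₁ = ρL/A = (2.77×10^-8)(54.8)/(8.347e-06) = 0.1819 Ω
Segment 2: A = 1.72 mm² = 1.720e-06 m²
R₂ = (1.67×10^-8)(58.1)/(1.720e-06) = 0.5641 Ω
R = R₁ + R₂ = 0.746 Ω

0.746 Ω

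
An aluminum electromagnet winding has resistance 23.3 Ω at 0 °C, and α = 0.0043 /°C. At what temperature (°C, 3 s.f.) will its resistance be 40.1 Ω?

168 °C

R = R₀(1 + α(T − T₀)) ⇒ T = T₀ + (R/R₀ − 1)/α
T = 0 + (40.1/23.3 − 1)/0.0043 = 0 + (0.721)/0.0043 = 168 °C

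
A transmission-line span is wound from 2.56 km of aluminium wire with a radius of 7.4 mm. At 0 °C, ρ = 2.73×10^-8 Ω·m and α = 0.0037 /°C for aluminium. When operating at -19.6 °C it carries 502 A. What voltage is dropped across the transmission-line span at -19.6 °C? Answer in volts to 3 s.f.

A = πr² = π(7.4000e-03 m)² = 1.720e-04 m²
R₍0₎ = ρL/A = (2.73×10^-8)(2560)/(1.720e-04) = 0.4062 Ω
R₍-19.6₎ = R₍0₎(1 + αΔT) = 0.4062 × (1 + 0.0037×-19.6) = 0.3768 Ω
V = IR = 502 × 0.3768 = 189 V

189 V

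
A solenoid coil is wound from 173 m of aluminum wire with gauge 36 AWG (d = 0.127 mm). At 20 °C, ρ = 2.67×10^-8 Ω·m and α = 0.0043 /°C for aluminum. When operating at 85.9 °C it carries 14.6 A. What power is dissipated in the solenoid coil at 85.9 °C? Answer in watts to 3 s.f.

99800 W

A = π(0.127/2 mm)² = π(6.3500e-05 m)² = 1.267e-08 m²
R₍20₎ = ρL/A = (2.67×10^-8)(173)/(1.267e-08) = 364.6 Ω
R₍85.9₎ = R₍20₎(1 + αΔT) = 364.6 × (1 + 0.0043×65.9) = 468 Ω
P = I²R = (14.6)² × 468 = 99800 W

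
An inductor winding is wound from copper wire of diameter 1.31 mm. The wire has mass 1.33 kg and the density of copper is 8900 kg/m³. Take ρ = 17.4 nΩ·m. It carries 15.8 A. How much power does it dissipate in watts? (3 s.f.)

357 W

ρ = 17.4 nΩ·m = 1.74×10^-8 Ω·m
A = π(d/2)² = π(6.5500e-04 m)² = 1.3478e-06 m²
L = m/(density·A) = 1.33/(8900×1.3478e-06) = 110.9 m
R = ρL/A = (1.74×10^-8)(110.9)/(1.3478e-06) = 1.431 Ω
P = I²R = (15.8)² × 1.431 = 357 W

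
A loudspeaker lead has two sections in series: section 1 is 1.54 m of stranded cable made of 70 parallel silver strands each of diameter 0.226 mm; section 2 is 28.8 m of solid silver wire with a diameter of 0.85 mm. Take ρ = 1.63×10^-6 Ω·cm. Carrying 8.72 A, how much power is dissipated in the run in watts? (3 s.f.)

ρ = 1.63×10^-6 Ω·cm = 1.63×10^-8 Ω·m
Section 1: A_strand = π(1.1300e-04)² = 4.011e-08 m²; R₁ = ρL/(N·A_s) = (1.63×10^-8)(1.54)/(70×4.011e-08) = 0.008939 Ω
Section 2: A = π(d/2)² = π(4.2500e-04 m)² = 5.675e-07 m²
R₂ = (1.63×10^-8)(28.8)/(5.675e-07) = 0.8273 Ω
R = R₁ + R₂ = 0.8362 Ω
P = I²R = (8.72)² × 0.8362 = 63.6 W

63.6 W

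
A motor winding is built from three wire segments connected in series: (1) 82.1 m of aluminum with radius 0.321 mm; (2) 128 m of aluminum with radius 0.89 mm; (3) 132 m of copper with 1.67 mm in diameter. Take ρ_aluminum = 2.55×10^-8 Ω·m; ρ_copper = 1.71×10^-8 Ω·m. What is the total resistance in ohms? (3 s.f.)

8.81 Ω

Seg 1: A = πr² = π(3.2100e-04 m)² = 3.237e-07 m²
R_1 = (2.55×10^-8)(82.1)/(3.237e-07) = 6.467 Ω
Seg 2: A = πr² = π(8.9000e-04 m)² = 2.488e-06 m²
R_2 = (2.55×10^-8)(128)/(2.488e-06) = 1.312 Ω
Seg 3: A = π(d/2)² = π(8.3500e-04 m)² = 2.190e-06 m²
R_3 = (1.71×10^-8)(132)/(2.190e-06) = 1.03 Ω
R_total = R_1 + R_2 + R_3 = 8.81 Ω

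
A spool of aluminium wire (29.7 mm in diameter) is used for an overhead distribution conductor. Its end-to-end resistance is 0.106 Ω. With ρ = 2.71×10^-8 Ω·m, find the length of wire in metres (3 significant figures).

2710 m

A = π(d/2)² = π(1.4850e-02 m)² = 6.928e-04 m²
L = RA/ρ = (0.106)(6.928e-04)/(2.71×10^-8) = 2710 m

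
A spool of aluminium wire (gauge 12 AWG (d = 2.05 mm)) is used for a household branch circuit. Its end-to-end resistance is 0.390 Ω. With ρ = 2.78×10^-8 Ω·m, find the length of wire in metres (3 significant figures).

46.3 m

A = π(2.05/2 mm)² = π(1.0250e-03 m)² = 3.301e-06 m²
L = RA/ρ = (0.39)(3.301e-06)/(2.78×10^-8) = 46.3 m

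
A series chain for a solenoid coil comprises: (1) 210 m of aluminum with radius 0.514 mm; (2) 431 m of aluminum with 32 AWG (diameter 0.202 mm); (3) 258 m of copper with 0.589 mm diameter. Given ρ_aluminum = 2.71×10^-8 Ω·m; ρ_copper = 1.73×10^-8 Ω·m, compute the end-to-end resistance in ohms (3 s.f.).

Seg 1: A = πr² = π(5.1400e-04 m)² = 8.300e-07 m²
R_1 = (2.71×10^-8)(210)/(8.300e-07) = 6.857 Ω
Seg 2: A = π(0.202/2 mm)² = π(1.0100e-04 m)² = 3.205e-08 m²
R_2 = (2.71×10^-8)(431)/(3.205e-08) = 364.5 Ω
Seg 3: A = π(d/2)² = π(2.9450e-04 m)² = 2.725e-07 m²
R_3 = (1.73×10^-8)(258)/(2.725e-07) = 16.38 Ω
R_total = R_1 + R_2 + R_3 = 388 Ω

388 Ω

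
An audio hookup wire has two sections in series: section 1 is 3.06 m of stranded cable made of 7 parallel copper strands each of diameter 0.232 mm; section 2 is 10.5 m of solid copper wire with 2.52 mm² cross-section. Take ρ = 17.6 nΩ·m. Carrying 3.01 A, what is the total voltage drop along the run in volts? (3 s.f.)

0.769 V

ρ = 17.6 nΩ·m = 1.76×10^-8 Ω·m
Section 1: A_strand = π(1.1600e-04)² = 4.227e-08 m²; R₁ = ρL/(N·A_s) = (1.76×10^-8)(3.06)/(7×4.227e-08) = 0.182 Ω
Section 2: A = 2.52 mm² = 2.520e-06 m²
R₂ = (1.76×10^-8)(10.5)/(2.520e-06) = 0.07333 Ω
R = R₁ + R₂ = 0.2553 Ω
V = IR = 3.01 × 0.2553 = 0.769 V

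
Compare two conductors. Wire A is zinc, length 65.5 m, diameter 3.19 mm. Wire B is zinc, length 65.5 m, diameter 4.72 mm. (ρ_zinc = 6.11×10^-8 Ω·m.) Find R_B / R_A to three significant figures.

R ∝ ρL/d², so R_B/R_A = (d_A/d_B)²
= (3.19/4.72)² = 0.457

0.457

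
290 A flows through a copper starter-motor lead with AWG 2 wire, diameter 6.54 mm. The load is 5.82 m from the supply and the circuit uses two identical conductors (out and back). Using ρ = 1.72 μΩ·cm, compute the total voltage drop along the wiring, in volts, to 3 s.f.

ρ = 1.72 μΩ·cm = 1.72×10^-8 Ω·m
A = π(6.54/2 mm)² = π(3.2700e-03 m)² = 3.359e-05 m²
Total conductor length (both ways) L = 2 × 5.82 = 11.64 m
R = ρL/A = (1.72×10^-8)(11.64)/(3.359e-05) = 0.00596 Ω
V = IR = 290 × 0.00596 = 1.73 V

1.73 V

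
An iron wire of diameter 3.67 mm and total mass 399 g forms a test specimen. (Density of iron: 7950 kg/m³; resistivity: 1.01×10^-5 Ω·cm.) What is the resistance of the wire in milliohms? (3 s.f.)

ρ = 1.01×10^-5 Ω·cm = 1.01×10^-7 Ω·m
A = π(d/2)² = π(1.8350e-03 m)² = 1.0578e-05 m²
L = m/(density·A) = 0.399/(7950×1.0578e-05) = 4.744 m
R = ρL/A = (1.01×10^-7)(4.744)/(1.0578e-05) = 45.3 mΩ

45.3 mΩ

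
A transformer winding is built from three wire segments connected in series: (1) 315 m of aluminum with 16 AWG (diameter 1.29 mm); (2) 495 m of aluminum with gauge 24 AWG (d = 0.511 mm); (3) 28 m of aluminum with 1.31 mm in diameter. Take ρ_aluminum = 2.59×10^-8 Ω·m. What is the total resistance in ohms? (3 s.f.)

69.3 Ω

Seg 1: A = π(1.29/2 mm)² = π(6.4500e-04 m)² = 1.307e-06 m²
R_1 = (2.59×10^-8)(315)/(1.307e-06) = 6.242 Ω
Seg 2: A = π(0.511/2 mm)² = π(2.5550e-04 m)² = 2.051e-07 m²
R_2 = (2.59×10^-8)(495)/(2.051e-07) = 62.51 Ω
Seg 3: A = π(d/2)² = π(6.5500e-04 m)² = 1.348e-06 m²
R_3 = (2.59×10^-8)(28)/(1.348e-06) = 0.5381 Ω
R_total = R_1 + R_2 + R_3 = 69.3 Ω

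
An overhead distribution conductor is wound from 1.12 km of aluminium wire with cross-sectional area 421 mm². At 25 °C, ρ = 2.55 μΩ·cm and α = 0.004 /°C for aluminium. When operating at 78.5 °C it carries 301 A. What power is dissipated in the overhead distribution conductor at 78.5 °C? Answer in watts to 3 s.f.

7460 W

ρ = 2.55 μΩ·cm = 2.55×10^-8 Ω·m
A = 421 mm² = 4.210e-04 m²
R₍25₎ = ρL/A = (2.55×10^-8)(1120)/(4.210e-04) = 0.06784 Ω
R₍78.5₎ = R₍25₎(1 + αΔT) = 0.06784 × (1 + 0.004×53.5) = 0.08236 Ω
P = I²R = (301)² × 0.08236 = 7460 W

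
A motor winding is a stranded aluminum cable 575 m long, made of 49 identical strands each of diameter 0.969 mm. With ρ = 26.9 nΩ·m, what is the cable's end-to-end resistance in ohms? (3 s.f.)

ρ = 26.9 nΩ·m = 2.69×10^-8 Ω·m
A_strand = π(4.8450e-04 m)² = 7.375e-07 m²
R_strand = ρL/A = (2.69×10^-8)(575)/(7.375e-07) = 20.97 Ω
R_total = R_strand/N = 20.97/49 = 0.428 Ω

0.428 Ω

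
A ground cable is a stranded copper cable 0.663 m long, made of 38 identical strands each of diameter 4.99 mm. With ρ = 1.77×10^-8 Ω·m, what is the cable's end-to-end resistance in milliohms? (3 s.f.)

A_strand = π(2.4950e-03 m)² = 1.956e-05 m²
R_strand = ρL/A = (1.77×10^-8)(0.663)/(1.956e-05) = 6.001×10^-4 Ω
R_total = R_strand/N = 6.001×10^-4/38 = 0.0158 mΩ

0.0158 mΩ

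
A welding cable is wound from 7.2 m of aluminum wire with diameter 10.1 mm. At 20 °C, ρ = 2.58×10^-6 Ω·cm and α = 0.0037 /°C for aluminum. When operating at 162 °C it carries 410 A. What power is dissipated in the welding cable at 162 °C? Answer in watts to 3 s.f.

595 W

ρ = 2.58×10^-6 Ω·cm = 2.58×10^-8 Ω·m
A = π(d/2)² = π(5.0500e-03 m)² = 8.012e-05 m²
R₍20₎ = ρL/A = (2.58×10^-8)(7.2)/(8.012e-05) = 0.002319 Ω
R₍162₎ = R₍20₎(1 + αΔT) = 0.002319 × (1 + 0.0037×142) = 0.003537 Ω
P = I²R = (410)² × 0.003537 = 595 W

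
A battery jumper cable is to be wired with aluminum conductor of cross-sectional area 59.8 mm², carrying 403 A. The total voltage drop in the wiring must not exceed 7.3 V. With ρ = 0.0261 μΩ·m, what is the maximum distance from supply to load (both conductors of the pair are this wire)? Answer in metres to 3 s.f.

20.8 m

ρ = 0.0261 μΩ·m = 2.61×10^-8 Ω·m
A = 59.8 mm² = 5.980e-05 m²
L_max = V_max·A/(2·ρI) = (7.3)(5.980e-05)/(2×2.61×10^-8×403) = 20.8 m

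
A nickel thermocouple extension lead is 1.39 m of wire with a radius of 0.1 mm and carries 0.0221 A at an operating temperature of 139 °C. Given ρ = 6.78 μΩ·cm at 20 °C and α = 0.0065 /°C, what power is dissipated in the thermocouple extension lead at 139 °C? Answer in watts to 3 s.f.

ρ = 6.78 μΩ·cm = 6.78×10^-8 Ω·m
A = πr² = π(1.0000e-04 m)² = 3.142e-08 m²
R₍20₎ = ρL/A = (6.78×10^-8)(1.39)/(3.142e-08) = 3 Ω
R₍139₎ = R₍20₎(1 + αΔT) = 3 × (1 + 0.0065×119) = 5.32 Ω
P = I²R = (0.0221)² × 5.32 = 0.00260 W

0.00260 W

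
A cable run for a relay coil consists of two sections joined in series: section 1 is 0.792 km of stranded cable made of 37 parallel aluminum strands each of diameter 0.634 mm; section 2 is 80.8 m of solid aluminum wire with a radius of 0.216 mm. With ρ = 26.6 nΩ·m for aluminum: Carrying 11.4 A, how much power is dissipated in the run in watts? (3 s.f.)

2140 W

ρ = 26.6 nΩ·m = 2.66×10^-8 Ω·m
Section 1: A_strand = π(3.1700e-04)² = 3.157e-07 m²; R₁ = ρL/(N·A_s) = (2.66×10^-8)(792)/(37×3.157e-07) = 1.804 Ω
Section 2: A = πr² = π(2.1600e-04 m)² = 1.466e-07 m²
R₂ = (2.66×10^-8)(80.8)/(1.466e-07) = 14.66 Ω
R = R₁ + R₂ = 16.47 Ω
P = I²R = (11.4)² × 16.47 = 2140 W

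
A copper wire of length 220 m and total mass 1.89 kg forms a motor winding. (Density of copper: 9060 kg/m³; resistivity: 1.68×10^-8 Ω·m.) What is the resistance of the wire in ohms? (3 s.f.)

A = m/(density·L) = 1.89/(9060×220) = 9.4822e-07 m²
R = ρL/A = (1.68×10^-8)(220)/(9.4822e-07) = 3.90 Ω

3.90 Ω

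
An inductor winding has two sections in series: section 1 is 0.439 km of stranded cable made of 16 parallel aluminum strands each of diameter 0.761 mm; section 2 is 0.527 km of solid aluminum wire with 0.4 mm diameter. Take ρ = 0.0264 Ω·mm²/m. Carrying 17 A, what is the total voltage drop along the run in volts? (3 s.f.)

ρ = 0.0264 Ω·mm²/m = 2.64×10^-8 Ω·m
Section 1: A_strand = π(3.8050e-04)² = 4.548e-07 m²; R₁ = ρL/(N·A_s) = (2.64×10^-8)(439)/(16×4.548e-07) = 1.593 Ω
Section 2: A = π(d/2)² = π(2.0000e-04 m)² = 1.257e-07 m²
R₂ = (2.64×10^-8)(527)/(1.257e-07) = 110.7 Ω
R = R₁ + R₂ = 112.3 Ω
V = IR = 17 × 112.3 = 1910 V

1910 V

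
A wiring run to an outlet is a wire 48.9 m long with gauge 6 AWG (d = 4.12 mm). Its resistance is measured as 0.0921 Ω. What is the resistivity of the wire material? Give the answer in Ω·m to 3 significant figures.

A = π(4.12/2 mm)² = π(2.0600e-03 m)² = 1.333e-05 m²
ρ = RA/L = (0.0921)(1.333e-05)/(48.9) = 2.51×10^-8 Ω·m

2.51×10^-8 Ω·m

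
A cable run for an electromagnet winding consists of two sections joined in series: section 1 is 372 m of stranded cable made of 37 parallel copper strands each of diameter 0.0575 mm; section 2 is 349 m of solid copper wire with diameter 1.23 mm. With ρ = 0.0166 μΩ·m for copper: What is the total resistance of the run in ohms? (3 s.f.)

ρ = 0.0166 μΩ·m = 1.66×10^-8 Ω·m
Section 1: A_strand = π(2.8750e-05)² = 2.597e-09 m²; R₁ = ρL/(N·A_s) = (1.66×10^-8)(372)/(37×2.597e-09) = 64.27 Ω
Section 2: A = π(d/2)² = π(6.1500e-04 m)² = 1.188e-06 m²
R₂ = (1.66×10^-8)(349)/(1.188e-06) = 4.876 Ω
R = R₁ + R₂ = 69.1 Ω

69.1 Ω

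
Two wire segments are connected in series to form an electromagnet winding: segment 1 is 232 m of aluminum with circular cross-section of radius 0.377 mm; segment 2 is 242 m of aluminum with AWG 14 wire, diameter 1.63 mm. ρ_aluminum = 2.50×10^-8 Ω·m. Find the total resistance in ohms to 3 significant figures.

15.9 Ω

Segment 1: A = πr² = π(3.7700e-04 m)² = 4.465e-07 m²
R₁ = ρL/A = (2.50×10^-8)(232)/(4.465e-07) = 12.99 Ω
Segment 2: A = π(1.63/2 mm)² = π(8.1500e-04 m)² = 2.087e-06 m²
R₂ = (2.50×10^-8)(242)/(2.087e-06) = 2.899 Ω
R = R₁ + R₂ = 15.9 Ω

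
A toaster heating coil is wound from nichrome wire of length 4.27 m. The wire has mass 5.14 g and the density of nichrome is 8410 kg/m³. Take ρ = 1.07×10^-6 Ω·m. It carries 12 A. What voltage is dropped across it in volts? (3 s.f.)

383 V

A = m/(density·L) = 0.00514/(8410×4.27) = 1.4313e-07 m²
R = ρL/A = (1.07×10^-6)(4.27)/(1.4313e-07) = 31.92 Ω
V = IR = 12 × 31.92 = 383 V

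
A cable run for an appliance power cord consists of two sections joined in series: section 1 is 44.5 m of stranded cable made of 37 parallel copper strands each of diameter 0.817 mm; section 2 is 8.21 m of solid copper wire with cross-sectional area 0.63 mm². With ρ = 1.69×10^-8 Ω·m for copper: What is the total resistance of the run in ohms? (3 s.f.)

Section 1: A_strand = π(4.0850e-04)² = 5.242e-07 m²; R₁ = ρL/(N·A_s) = (1.69×10^-8)(44.5)/(37×5.242e-07) = 0.03877 Ω
Section 2: A = 0.63 mm² = 6.300e-07 m²
R₂ = (1.69×10^-8)(8.21)/(6.300e-07) = 0.2202 Ω
R = R₁ + R₂ = 0.259 Ω

0.259 Ω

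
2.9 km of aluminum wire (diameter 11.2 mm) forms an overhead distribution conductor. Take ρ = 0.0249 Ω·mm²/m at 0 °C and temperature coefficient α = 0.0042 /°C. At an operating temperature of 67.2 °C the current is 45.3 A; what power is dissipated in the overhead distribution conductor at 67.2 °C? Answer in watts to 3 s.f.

ρ = 0.0249 Ω·mm²/m = 2.49×10^-8 Ω·m
A = π(d/2)² = π(5.6000e-03 m)² = 9.852e-05 m²
R₍0₎ = ρL/A = (2.49×10^-8)(2900)/(9.852e-05) = 0.7329 Ω
R₍67.2₎ = R₍0₎(1 + αΔT) = 0.7329 × (1 + 0.0042×67.2) = 0.9398 Ω
P = I²R = (45.3)² × 0.9398 = 1930 W

1930 W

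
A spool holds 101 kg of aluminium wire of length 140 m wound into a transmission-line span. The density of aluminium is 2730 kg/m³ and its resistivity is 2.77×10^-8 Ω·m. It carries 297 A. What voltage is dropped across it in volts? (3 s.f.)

4.36 V

A = m/(density·L) = 101/(2730×140) = 2.6426e-04 m²
R = ρL/A = (2.77×10^-8)(140)/(2.6426e-04) = 0.01467 Ω
V = IR = 297 × 0.01467 = 4.36 V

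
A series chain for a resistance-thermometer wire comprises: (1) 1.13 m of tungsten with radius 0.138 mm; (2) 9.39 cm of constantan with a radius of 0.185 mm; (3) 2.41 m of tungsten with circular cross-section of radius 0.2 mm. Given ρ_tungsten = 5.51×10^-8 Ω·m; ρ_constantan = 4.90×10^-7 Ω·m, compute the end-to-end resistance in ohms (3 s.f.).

2.53 Ω

Seg 1: A = πr² = π(1.3800e-04 m)² = 5.983e-08 m²
R_1 = (5.51×10^-8)(1.13)/(5.983e-08) = 1.041 Ω
Seg 2: A = πr² = π(1.8500e-04 m)² = 1.075e-07 m²
R_2 = (4.90×10^-7)(0.0939)/(1.075e-07) = 0.4279 Ω
Seg 3: A = πr² = π(2.0000e-04 m)² = 1.257e-07 m²
R_3 = (5.51×10^-8)(2.41)/(1.257e-07) = 1.057 Ω
R_total = R_1 + R_2 + R_3 = 2.53 Ω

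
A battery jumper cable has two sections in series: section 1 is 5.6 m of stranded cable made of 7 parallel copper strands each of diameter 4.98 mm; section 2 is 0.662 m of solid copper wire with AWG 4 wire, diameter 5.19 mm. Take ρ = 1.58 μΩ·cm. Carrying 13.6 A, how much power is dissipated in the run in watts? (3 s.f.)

ρ = 1.58 μΩ·cm = 1.58×10^-8 Ω·m
Section 1: A_strand = π(2.4900e-03)² = 1.948e-05 m²; R₁ = ρL/(N·A_s) = (1.58×10^-8)(5.6)/(7×1.948e-05) = 6.489×10^-4 Ω
Section 2: A = π(5.19/2 mm)² = π(2.5950e-03 m)² = 2.116e-05 m²
R₂ = (1.58×10^-8)(0.662)/(2.116e-05) = 4.944×10^-4 Ω
R = R₁ + R₂ = 0.001143 Ω
P = I²R = (13.6)² × 0.001143 = 0.211 W

0.211 W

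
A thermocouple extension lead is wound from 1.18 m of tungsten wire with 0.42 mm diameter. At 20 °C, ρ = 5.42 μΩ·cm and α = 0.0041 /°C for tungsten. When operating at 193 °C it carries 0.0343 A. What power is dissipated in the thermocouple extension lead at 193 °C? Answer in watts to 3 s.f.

9.28×10^-4 W

ρ = 5.42 μΩ·cm = 5.42×10^-8 Ω·m
A = π(d/2)² = π(2.1000e-04 m)² = 1.385e-07 m²
R₍20₎ = ρL/A = (5.42×10^-8)(1.18)/(1.385e-07) = 0.4616 Ω
R₍193₎ = R₍20₎(1 + αΔT) = 0.4616 × (1 + 0.0041×173) = 0.7891 Ω
P = I²R = (0.0343)² × 0.7891 = 9.28×10^-4 W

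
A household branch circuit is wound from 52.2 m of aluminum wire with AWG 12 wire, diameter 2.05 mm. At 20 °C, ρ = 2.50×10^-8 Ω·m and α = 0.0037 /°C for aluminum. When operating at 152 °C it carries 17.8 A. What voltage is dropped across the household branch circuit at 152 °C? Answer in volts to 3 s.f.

10.5 V

A = π(2.05/2 mm)² = π(1.0250e-03 m)² = 3.301e-06 m²
R₍20₎ = ρL/A = (2.50×10^-8)(52.2)/(3.301e-06) = 0.3954 Ω
R₍152₎ = R₍20₎(1 + αΔT) = 0.3954 × (1 + 0.0037×132) = 0.5885 Ω
V = IR = 17.8 × 0.5885 = 10.5 V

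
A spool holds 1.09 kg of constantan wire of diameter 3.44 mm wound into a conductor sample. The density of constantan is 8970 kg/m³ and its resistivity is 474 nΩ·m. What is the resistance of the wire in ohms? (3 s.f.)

0.667 Ω

ρ = 474 nΩ·m = 4.74×10^-7 Ω·m
A = π(d/2)² = π(1.7200e-03 m)² = 9.2941e-06 m²
L = m/(density·A) = 1.09/(8970×9.2941e-06) = 13.07 m
R = ρL/A = (4.74×10^-7)(13.07)/(9.2941e-06) = 0.667 Ω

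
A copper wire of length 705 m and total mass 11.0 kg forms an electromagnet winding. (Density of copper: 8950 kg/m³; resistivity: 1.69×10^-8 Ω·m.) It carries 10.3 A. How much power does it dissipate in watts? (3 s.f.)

A = m/(density·L) = 11/(8950×705) = 1.7433e-06 m²
R = ρL/A = (1.69×10^-8)(705)/(1.7433e-06) = 6.834 Ω
P = I²R = (10.3)² × 6.834 = 725 W

725 W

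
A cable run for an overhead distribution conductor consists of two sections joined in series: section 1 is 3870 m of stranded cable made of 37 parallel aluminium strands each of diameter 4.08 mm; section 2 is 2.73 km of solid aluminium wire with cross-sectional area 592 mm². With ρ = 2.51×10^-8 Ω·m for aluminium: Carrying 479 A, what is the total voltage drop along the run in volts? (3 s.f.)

Section 1: A_strand = π(2.0400e-03)² = 1.307e-05 m²; R₁ = ρL/(N·A_s) = (2.51×10^-8)(3870)/(37×1.307e-05) = 0.2008 Ω
Section 2: A = 592 mm² = 5.920e-04 m²
R₂ = (2.51×10^-8)(2730)/(5.920e-04) = 0.1157 Ω
R = R₁ + R₂ = 0.3166 Ω
V = IR = 479 × 0.3166 = 152 V

152 V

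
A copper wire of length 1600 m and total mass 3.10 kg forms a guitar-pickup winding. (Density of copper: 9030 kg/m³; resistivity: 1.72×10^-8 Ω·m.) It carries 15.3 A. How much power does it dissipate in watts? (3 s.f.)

A = m/(density·L) = 3.1/(9030×1600) = 2.1456e-07 m²
R = ρL/A = (1.72×10^-8)(1600)/(2.1456e-07) = 128.3 Ω
P = I²R = (15.3)² × 128.3 = 30000 W

30000 W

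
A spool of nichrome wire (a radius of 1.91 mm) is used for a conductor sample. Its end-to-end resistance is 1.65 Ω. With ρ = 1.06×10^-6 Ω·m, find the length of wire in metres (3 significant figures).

A = πr² = π(1.9100e-03 m)² = 1.146e-05 m²
L = RA/ρ = (1.65)(1.146e-05)/(1.06×10^-6) = 17.8 m

17.8 m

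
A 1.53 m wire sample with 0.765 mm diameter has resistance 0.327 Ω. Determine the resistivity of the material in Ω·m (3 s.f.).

A = π(d/2)² = π(3.8250e-04 m)² = 4.596e-07 m²
ρ = RA/L = (0.327)(4.596e-07)/(1.53) = 9.82×10^-8 Ω·m

9.82×10^-8 Ω·m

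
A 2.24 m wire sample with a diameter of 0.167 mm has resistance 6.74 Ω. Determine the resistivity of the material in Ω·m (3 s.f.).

A = π(d/2)² = π(8.3500e-05 m)² = 2.190e-08 m²
ρ = RA/L = (6.74)(2.190e-08)/(2.24) = 6.59×10^-8 Ω·m

6.59×10^-8 Ω·m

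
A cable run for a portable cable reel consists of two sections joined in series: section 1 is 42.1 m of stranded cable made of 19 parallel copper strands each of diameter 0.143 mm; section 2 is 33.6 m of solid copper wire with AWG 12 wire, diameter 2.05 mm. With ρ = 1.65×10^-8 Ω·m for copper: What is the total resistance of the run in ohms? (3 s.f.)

2.44 Ω

Section 1: A_strand = π(7.1500e-05)² = 1.606e-08 m²; R₁ = ρL/(N·A_s) = (1.65×10^-8)(42.1)/(19×1.606e-08) = 2.276 Ω
Section 2: A = π(2.05/2 mm)² = π(1.0250e-03 m)² = 3.301e-06 m²
R₂ = (1.65×10^-8)(33.6)/(3.301e-06) = 0.168 Ω
R = R₁ + R₂ = 2.44 Ω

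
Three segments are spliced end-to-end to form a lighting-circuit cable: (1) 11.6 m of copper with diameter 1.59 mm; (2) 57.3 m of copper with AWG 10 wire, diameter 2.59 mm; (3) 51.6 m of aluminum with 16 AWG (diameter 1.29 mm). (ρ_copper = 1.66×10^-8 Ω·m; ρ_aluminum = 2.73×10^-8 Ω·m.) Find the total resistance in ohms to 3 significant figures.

Seg 1: A = π(d/2)² = π(7.9500e-04 m)² = 1.986e-06 m²
R_1 = (1.66×10^-8)(11.6)/(1.986e-06) = 0.09698 Ω
Seg 2: A = π(2.59/2 mm)² = π(1.2950e-03 m)² = 5.269e-06 m²
R_2 = (1.66×10^-8)(57.3)/(5.269e-06) = 0.1805 Ω
Seg 3: A = π(1.29/2 mm)² = π(6.4500e-04 m)² = 1.307e-06 m²
R_3 = (2.73×10^-8)(51.6)/(1.307e-06) = 1.078 Ω
R_total = R_1 + R_2 + R_3 = 1.36 Ω

1.36 Ω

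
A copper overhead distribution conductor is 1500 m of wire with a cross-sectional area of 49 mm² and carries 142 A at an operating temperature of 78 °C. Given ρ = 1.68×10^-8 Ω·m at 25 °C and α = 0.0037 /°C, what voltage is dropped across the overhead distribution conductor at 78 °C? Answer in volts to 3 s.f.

A = 49 mm² = 4.900e-05 m²
R₍25₎ = ρL/A = (1.68×10^-8)(1500)/(4.900e-05) = 0.5143 Ω
R₍78₎ = R₍25₎(1 + αΔT) = 0.5143 × (1 + 0.0037×53) = 0.6151 Ω
V = IR = 142 × 0.6151 = 87.3 V

87.3 V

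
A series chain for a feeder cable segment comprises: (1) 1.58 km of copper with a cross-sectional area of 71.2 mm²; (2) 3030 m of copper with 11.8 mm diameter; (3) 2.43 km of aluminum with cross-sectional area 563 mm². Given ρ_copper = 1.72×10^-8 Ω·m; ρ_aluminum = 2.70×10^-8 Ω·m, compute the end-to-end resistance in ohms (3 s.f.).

Seg 1: A = 71.2 mm² = 7.120e-05 m²
R_1 = (1.72×10^-8)(1580)/(7.120e-05) = 0.3817 Ω
Seg 2: A = π(d/2)² = π(5.9000e-03 m)² = 1.094e-04 m²
R_2 = (1.72×10^-8)(3030)/(1.094e-04) = 0.4766 Ω
Seg 3: A = 563 mm² = 5.630e-04 m²
R_3 = (2.70×10^-8)(2430)/(5.630e-04) = 0.1165 Ω
R_total = R_1 + R_2 + R_3 = 0.975 Ω

0.975 Ω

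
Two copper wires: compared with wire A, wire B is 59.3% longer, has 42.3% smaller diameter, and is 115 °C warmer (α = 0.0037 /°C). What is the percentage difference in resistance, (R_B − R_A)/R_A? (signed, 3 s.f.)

R ∝ ρL/d² with ρ ∝ (1+αΔT), so R_B/R_A = (1 + 59.3/100) × (1 − 42.3/100)⁻² × (1 + 0.0037×115)
= 1.593 × 3.004 × 1.425 = 6.821
(R_B − R_A)/R_A = 6.821 − 1 = 582%

582%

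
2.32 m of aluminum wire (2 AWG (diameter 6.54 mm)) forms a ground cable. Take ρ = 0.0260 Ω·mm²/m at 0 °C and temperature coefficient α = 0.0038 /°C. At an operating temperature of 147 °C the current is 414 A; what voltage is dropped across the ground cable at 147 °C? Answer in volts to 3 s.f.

1.16 V

ρ = 0.0260 Ω·mm²/m = 2.60×10^-8 Ω·m
A = π(6.54/2 mm)² = π(3.2700e-03 m)² = 3.359e-05 m²
R₍0₎ = ρL/A = (2.60×10^-8)(2.32)/(3.359e-05) = 0.001796 Ω
R₍147₎ = R₍0₎(1 + αΔT) = 0.001796 × (1 + 0.0038×147) = 0.002799 Ω
V = IR = 414 × 0.002799 = 1.16 V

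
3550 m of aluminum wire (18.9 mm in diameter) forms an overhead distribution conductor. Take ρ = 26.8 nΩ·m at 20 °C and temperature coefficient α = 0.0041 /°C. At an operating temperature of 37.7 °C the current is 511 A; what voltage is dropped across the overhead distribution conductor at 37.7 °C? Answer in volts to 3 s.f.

ρ = 26.8 nΩ·m = 2.68×10^-8 Ω·m
A = π(d/2)² = π(9.4500e-03 m)² = 2.806e-04 m²
R₍20₎ = ρL/A = (2.68×10^-8)(3550)/(2.806e-04) = 0.3391 Ω
R₍37.7₎ = R₍20₎(1 + αΔT) = 0.3391 × (1 + 0.0041×17.7) = 0.3637 Ω
V = IR = 511 × 0.3637 = 186 V

186 V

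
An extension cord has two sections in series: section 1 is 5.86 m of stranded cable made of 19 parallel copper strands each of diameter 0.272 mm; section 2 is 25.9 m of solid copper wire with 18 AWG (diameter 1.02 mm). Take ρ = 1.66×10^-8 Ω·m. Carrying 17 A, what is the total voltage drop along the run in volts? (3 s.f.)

10.4 V

Section 1: A_strand = π(1.3600e-04)² = 5.811e-08 m²; R₁ = ρL/(N·A_s) = (1.66×10^-8)(5.86)/(19×5.811e-08) = 0.08811 Ω
Section 2: A = π(1.02/2 mm)² = π(5.1000e-04 m)² = 8.171e-07 m²
R₂ = (1.66×10^-8)(25.9)/(8.171e-07) = 0.5262 Ω
R = R₁ + R₂ = 0.6143 Ω
V = IR = 17 × 0.6143 = 10.4 V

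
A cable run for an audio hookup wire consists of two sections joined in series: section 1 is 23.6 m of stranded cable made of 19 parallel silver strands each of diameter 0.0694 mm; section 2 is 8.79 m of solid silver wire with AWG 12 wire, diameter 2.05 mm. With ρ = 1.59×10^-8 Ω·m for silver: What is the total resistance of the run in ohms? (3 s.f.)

Section 1: A_strand = π(3.4700e-05)² = 3.783e-09 m²; R₁ = ρL/(N·A_s) = (1.59×10^-8)(23.6)/(19×3.783e-09) = 5.221 Ω
Section 2: A = π(2.05/2 mm)² = π(1.0250e-03 m)² = 3.301e-06 m²
R₂ = (1.59×10^-8)(8.79)/(3.301e-06) = 0.04234 Ω
R = R₁ + R₂ = 5.26 Ω

5.26 Ω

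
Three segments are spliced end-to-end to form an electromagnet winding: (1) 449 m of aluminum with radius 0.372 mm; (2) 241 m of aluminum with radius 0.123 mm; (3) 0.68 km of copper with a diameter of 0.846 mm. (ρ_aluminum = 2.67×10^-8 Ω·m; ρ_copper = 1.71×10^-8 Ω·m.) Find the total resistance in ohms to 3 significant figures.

Seg 1: A = πr² = π(3.7200e-04 m)² = 4.347e-07 m²
R_1 = (2.67×10^-8)(449)/(4.347e-07) = 27.58 Ω
Seg 2: A = πr² = π(1.2300e-04 m)² = 4.753e-08 m²
R_2 = (2.67×10^-8)(241)/(4.753e-08) = 135.4 Ω
Seg 3: A = π(d/2)² = π(4.2300e-04 m)² = 5.621e-07 m²
R_3 = (1.71×10^-8)(680)/(5.621e-07) = 20.69 Ω
R_total = R_1 + R_2 + R_3 = 184 Ω

184 Ω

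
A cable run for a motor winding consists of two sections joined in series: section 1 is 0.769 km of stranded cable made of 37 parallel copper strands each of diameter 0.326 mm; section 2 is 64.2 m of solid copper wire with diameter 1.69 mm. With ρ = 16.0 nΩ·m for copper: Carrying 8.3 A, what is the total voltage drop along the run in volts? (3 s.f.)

ρ = 16.0 nΩ·m = 1.60×10^-8 Ω·m
Section 1: A_strand = π(1.6300e-04)² = 8.347e-08 m²; R₁ = ρL/(N·A_s) = (1.60×10^-8)(769)/(37×8.347e-08) = 3.984 Ω
Section 2: A = π(d/2)² = π(8.4500e-04 m)² = 2.243e-06 m²
R₂ = (1.60×10^-8)(64.2)/(2.243e-06) = 0.4579 Ω
R = R₁ + R₂ = 4.442 Ω
V = IR = 8.3 × 4.442 = 36.9 V

36.9 V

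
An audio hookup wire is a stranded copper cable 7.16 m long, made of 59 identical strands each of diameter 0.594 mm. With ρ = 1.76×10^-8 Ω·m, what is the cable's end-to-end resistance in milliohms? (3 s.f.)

7.71 mΩ

A_strand = π(2.9700e-04 m)² = 2.771e-07 m²
R_strand = ρL/A = (1.76×10^-8)(7.16)/(2.771e-07) = 0.4547 Ω
R_total = R_strand/N = 0.4547/59 = 7.71 mΩ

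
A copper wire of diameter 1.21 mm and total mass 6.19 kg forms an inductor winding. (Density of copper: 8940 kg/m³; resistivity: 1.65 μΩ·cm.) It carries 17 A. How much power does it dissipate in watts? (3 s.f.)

ρ = 1.65 μΩ·cm = 1.65×10^-8 Ω·m
A = π(d/2)² = π(6.0500e-04 m)² = 1.1499e-06 m²
L = m/(density·A) = 6.19/(8940×1.1499e-06) = 602.1 m
R = ρL/A = (1.65×10^-8)(602.1)/(1.1499e-06) = 8.64 Ω
P = I²R = (17)² × 8.64 = 2500 W

2500 W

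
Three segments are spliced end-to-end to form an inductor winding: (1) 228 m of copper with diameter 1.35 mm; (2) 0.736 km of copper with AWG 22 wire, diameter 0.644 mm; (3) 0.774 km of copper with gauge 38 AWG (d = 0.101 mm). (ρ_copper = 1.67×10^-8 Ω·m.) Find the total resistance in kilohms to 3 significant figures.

Seg 1: A = π(d/2)² = π(6.7500e-04 m)² = 1.431e-06 m²
R_1 = (1.67×10^-8)(228)/(1.431e-06) = 2.66 Ω
Seg 2: A = π(0.644/2 mm)² = π(3.2200e-04 m)² = 3.257e-07 m²
R_2 = (1.67×10^-8)(736)/(3.257e-07) = 37.73 Ω
Seg 3: A = π(0.101/2 mm)² = π(5.0500e-05 m)² = 8.012e-09 m²
R_3 = (1.67×10^-8)(774)/(8.012e-09) = 1613 Ω
R_total = R_1 + R_2 + R_3 = 1.65 kΩ

1.65 kΩ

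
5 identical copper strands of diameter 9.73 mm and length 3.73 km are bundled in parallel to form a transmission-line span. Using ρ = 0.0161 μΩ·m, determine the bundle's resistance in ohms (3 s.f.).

ρ = 0.0161 μΩ·m = 1.61×10^-8 Ω·m
A_strand = π(4.8650e-03 m)² = 7.436e-05 m²
R_strand = ρL/A = (1.61×10^-8)(3730)/(7.436e-05) = 0.8076 Ω
R_total = R_strand/N = 0.8076/5 = 0.162 Ω

0.162 Ω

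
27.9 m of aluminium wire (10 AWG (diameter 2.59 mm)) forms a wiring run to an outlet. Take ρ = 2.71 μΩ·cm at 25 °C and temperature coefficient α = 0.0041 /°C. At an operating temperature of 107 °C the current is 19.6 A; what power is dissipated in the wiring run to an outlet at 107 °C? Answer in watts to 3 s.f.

73.7 W

ρ = 2.71 μΩ·cm = 2.71×10^-8 Ω·m
A = π(2.59/2 mm)² = π(1.2950e-03 m)² = 5.269e-06 m²
R₍25₎ = ρL/A = (2.71×10^-8)(27.9)/(5.269e-06) = 0.1435 Ω
R₍107₎ = R₍25₎(1 + αΔT) = 0.1435 × (1 + 0.0041×82) = 0.1918 Ω
P = I²R = (19.6)² × 0.1918 = 73.7 W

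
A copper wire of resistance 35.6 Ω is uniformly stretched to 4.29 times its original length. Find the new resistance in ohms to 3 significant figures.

655 Ω

Volume constant ⇒ A' = A/k with k = 4.29. R' = ρ(kL)/(A/k) = k²R.
R' = 18.4 × 35.6 = 655 Ω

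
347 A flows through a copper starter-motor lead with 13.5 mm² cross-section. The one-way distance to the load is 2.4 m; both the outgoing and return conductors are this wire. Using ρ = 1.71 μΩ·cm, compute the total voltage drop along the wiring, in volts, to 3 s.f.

2.11 V

ρ = 1.71 μΩ·cm = 1.71×10^-8 Ω·m
A = 13.5 mm² = 1.350e-05 m²
Total conductor length (both ways) L = 2 × 2.4 = 4.8 m
R = ρL/A = (1.71×10^-8)(4.8)/(1.350e-05) = 0.00608 Ω
V = IR = 347 × 0.00608 = 2.11 V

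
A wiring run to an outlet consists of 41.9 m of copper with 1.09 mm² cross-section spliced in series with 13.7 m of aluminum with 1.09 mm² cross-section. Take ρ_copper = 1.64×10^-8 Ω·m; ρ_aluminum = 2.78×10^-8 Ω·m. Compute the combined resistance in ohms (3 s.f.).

0.980 Ω

Segment 1: A = 1.09 mm² = 1.090e-06 m²
R₁ = ρL/A = (1.64×10^-8)(41.9)/(1.090e-06) = 0.6304 Ω
R₂ = (2.78×10^-8)(13.7)/(1.090e-06) = 0.3494 Ω
R = R₁ + R₂ = 0.980 Ω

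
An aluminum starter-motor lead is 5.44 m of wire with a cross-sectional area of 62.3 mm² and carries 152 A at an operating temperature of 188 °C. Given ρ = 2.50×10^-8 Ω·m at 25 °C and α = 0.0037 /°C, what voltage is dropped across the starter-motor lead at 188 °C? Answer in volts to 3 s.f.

0.532 V

A = 62.3 mm² = 6.230e-05 m²
R₍25₎ = ρL/A = (2.50×10^-8)(5.44)/(6.230e-05) = 0.002183 Ω
R₍188₎ = R₍25₎(1 + αΔT) = 0.002183 × (1 + 0.0037×163) = 0.0035 Ω
V = IR = 152 × 0.0035 = 0.532 V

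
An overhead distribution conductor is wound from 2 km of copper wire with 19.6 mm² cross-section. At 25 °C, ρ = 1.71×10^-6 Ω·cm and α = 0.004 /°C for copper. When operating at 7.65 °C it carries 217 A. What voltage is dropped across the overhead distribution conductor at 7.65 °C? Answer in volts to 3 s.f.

352 V

ρ = 1.71×10^-6 Ω·cm = 1.71×10^-8 Ω·m
A = 19.6 mm² = 1.960e-05 m²
R₍25₎ = ρL/A = (1.71×10^-8)(2000)/(1.960e-05) = 1.745 Ω
R₍7.65₎ = R₍25₎(1 + αΔT) = 1.745 × (1 + 0.004×-17.4) = 1.624 Ω
V = IR = 217 × 1.624 = 352 V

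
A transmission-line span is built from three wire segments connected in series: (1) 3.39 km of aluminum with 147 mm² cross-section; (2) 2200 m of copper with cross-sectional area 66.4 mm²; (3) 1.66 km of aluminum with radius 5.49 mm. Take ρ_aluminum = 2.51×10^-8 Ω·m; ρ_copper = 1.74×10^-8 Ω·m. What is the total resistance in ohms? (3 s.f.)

Seg 1: A = 147 mm² = 1.470e-04 m²
R_1 = (2.51×10^-8)(3390)/(1.470e-04) = 0.5788 Ω
Seg 2: A = 66.4 mm² = 6.640e-05 m²
R_2 = (1.74×10^-8)(2200)/(6.640e-05) = 0.5765 Ω
Seg 3: A = πr² = π(5.4900e-03 m)² = 9.469e-05 m²
R_3 = (2.51×10^-8)(1660)/(9.469e-05) = 0.44 Ω
R_total = R_1 + R_2 + R_3 = 1.60 Ω

1.60 Ω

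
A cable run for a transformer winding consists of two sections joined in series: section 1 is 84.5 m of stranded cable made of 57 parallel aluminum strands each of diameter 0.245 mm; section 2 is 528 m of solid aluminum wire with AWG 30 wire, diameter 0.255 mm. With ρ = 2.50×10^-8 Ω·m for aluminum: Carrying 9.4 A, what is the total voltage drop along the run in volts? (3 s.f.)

Section 1: A_strand = π(1.2250e-04)² = 4.714e-08 m²; R₁ = ρL/(N·A_s) = (2.50×10^-8)(84.5)/(57×4.714e-08) = 0.7861 Ω
Section 2: A = π(0.255/2 mm)² = π(1.2750e-04 m)² = 5.107e-08 m²
R₂ = (2.50×10^-8)(528)/(5.107e-08) = 258.5 Ω
R = R₁ + R₂ = 259.3 Ω
V = IR = 9.4 × 259.3 = 2440 V

2440 V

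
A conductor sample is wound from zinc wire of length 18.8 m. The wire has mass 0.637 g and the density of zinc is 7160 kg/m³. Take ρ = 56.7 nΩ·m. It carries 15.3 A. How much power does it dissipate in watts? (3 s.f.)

52700 W

ρ = 56.7 nΩ·m = 5.67×10^-8 Ω·m
A = m/(density·L) = 6.370×10^-4/(7160×18.8) = 4.7323e-09 m²
R = ρL/A = (5.67×10^-8)(18.8)/(4.7323e-09) = 225.3 Ω
P = I²R = (15.3)² × 225.3 = 52700 W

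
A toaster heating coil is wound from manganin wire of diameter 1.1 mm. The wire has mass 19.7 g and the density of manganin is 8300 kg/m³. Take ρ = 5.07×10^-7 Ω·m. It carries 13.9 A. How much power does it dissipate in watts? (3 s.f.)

257 W

A = π(d/2)² = π(5.5000e-04 m)² = 9.5033e-07 m²
L = m/(density·A) = 0.0197/(8300×9.5033e-07) = 2.498 m
R = ρL/A = (5.07×10^-7)(2.498)/(9.5033e-07) = 1.332 Ω
P = I²R = (13.9)² × 1.332 = 257 W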